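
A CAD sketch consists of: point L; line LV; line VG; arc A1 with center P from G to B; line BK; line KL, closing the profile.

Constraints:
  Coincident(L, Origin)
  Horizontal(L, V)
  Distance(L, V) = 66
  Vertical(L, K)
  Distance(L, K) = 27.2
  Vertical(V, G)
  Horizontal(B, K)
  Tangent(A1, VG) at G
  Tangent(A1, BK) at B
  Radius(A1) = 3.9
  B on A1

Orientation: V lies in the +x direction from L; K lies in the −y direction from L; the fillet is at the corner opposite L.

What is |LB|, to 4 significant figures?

67.80

L is at the origin; LV is horizontal with |LV| = 66.0 and V on the +x side, so V = (66.00, 0.000). L and K share the same x with |LK| = 27.2 and K on the −y side, so K = (0.000, -27.20). The virtual corner opposite L is at (66.00, -27.20). The tangent condition forces PG to be normal to VG and A1 meets BK tangentially, so PB is at right angles to BK, with radius 3.9, so the center P sits 3.9 in from both sides at P = (62.10, -23.30). That places the tangent points at G = (66.00, -23.30) on VG and B = (62.10, -27.20) on BK. Then |LB| = |B − L| = 67.80.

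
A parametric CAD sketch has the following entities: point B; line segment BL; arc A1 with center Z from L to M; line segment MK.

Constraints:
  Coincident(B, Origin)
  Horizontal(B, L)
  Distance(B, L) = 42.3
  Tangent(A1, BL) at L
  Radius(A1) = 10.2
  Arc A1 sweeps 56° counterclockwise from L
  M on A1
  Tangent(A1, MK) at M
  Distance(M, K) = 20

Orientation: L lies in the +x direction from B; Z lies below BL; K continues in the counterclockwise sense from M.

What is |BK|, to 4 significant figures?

30.95

On A1, L sits at bearing 90° from Z; a 56° counterclockwise sweep puts M at bearing 146°, so M = Z + 10.2·(cos 146°, sin 146°) = (33.84, -4.496). Tangency of A1 to MK means the radius ZM is perpendicular to MK, so MK runs along (−sin 146°, cos 146°); with |MK| = 20.0, K = (22.66, -21.08). Then |BK| = |K − B| = 30.95.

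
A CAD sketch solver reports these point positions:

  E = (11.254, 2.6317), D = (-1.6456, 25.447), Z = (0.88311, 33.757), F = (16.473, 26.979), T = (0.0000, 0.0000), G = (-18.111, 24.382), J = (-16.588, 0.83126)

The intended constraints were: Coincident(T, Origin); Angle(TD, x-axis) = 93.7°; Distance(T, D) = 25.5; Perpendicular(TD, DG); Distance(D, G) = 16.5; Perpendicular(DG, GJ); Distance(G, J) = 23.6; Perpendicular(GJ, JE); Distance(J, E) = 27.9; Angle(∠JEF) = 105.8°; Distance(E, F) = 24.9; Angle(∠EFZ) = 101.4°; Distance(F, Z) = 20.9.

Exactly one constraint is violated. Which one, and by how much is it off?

Distance(F, Z) = 20.9 — off by 3.90.

T = (0.00, 0.00) ✓; TD at 93.70° ✓; |TD| = 25.50 ✓; ∠(TD, DG) = 90.00° ✓; |DG| = 16.50 ✓; ∠(DG, GJ) = 90.00° ✓; |GJ| = 23.60 ✓; ∠(GJ, JE) = 90.00° ✓; |JE| = 27.90 ✓; ∠JEF = 105.8° ✓; |EF| = 24.90 ✓; ∠EFZ = 101.4° ✓; |FZ| = 17.00 ✗.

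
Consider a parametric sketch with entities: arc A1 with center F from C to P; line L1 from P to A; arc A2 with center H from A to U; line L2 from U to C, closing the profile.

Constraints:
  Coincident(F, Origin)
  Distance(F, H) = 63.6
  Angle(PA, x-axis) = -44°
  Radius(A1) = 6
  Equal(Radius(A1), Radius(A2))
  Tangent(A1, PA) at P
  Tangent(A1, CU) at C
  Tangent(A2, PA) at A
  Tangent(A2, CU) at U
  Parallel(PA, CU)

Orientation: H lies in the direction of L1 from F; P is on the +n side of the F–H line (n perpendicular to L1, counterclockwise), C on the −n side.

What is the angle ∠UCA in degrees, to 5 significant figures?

10.685°

The slot axis is L1's direction at -44.0°, so u = (cos -44.0°, sin -44.0°) = (0.71934, -0.69466) and n = (−sin -44.0°, cos -44.0°) = (0.69466, 0.71934). F is at the origin and H lies 63.6 along u from F, so H = 63.6·u = (45.750, -44.180). Tangency of A1 to both parallel lines with radius 6.0 puts P and C at F ± 6.0·n: P = (4.1680, 4.3160), C = (-4.1680, -4.3160). Equal radii place A and U the same way about H: A = H + 6.0·n = (49.918, -39.864), U = H − 6.0·n = (41.582, -48.496). Then cos ∠UCA = CU·CA / (|CU||CA|), giving 10.685°.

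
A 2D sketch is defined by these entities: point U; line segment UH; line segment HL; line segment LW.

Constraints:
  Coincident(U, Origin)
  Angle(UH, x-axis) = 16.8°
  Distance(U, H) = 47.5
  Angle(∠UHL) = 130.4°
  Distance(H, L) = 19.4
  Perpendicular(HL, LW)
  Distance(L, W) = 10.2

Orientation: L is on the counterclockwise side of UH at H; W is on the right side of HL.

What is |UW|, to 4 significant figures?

68.33

U is at the origin; UH runs at 16.8° with length 47.5, so H = 47.5·(cos 16.8°, sin 16.8°) = (45.47, 13.73). ∠UHL = 130.4°, so HL runs at 16.8° + (180° − 130.4°) = 66.40° from the x-axis; with |HL| = 19.4, L = H + 19.4·(cos 66.40°, sin 66.40°) = (53.24, 31.51). The perpendicularity gives LW at right angles to HL; with |LW| = 10.2 on the right of HL, W = L + 10.2·(0.9164, -0.4003) = (62.59, 27.42). Then |UW| = |W − U| = 68.33.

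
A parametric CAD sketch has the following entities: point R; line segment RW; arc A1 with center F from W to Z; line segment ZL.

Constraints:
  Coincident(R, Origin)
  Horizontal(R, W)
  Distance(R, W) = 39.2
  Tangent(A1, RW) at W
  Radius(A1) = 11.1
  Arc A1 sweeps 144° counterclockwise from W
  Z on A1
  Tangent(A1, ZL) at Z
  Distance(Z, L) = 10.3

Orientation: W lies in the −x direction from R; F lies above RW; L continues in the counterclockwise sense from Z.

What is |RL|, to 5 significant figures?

48.628

On A1, W sits at bearing -90° from F; a 144° counterclockwise sweep puts Z at bearing 54°, so Z = F + 11.1·(cos 54°, sin 54°) = (-32.676, 20.080). A1 meets ZL tangentially, so FZ is at right angles to ZL, so ZL runs along (−sin 54°, cos 54°); with |ZL| = 10.3, L = (-41.008, 26.134). Then |RL| = |L − R| = 48.628.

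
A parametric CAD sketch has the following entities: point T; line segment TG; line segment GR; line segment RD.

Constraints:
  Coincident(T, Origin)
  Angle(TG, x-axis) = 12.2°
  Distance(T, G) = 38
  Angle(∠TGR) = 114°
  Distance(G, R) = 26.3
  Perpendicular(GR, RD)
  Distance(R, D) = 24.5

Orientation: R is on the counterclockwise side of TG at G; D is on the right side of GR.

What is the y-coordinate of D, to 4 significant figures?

28.76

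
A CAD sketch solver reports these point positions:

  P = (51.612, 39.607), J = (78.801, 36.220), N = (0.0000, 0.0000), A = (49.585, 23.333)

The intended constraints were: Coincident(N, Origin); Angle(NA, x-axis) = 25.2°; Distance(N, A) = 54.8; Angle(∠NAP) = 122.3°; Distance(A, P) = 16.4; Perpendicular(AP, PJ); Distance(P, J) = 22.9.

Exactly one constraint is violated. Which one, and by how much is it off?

Distance(P, J) = 22.9 — off by 4.50.

N = (0.00, 0.00) ✓; NA at 25.20° ✓; |NA| = 54.80 ✓; ∠NAP = 122.3° ✓; |AP| = 16.40 ✓; ∠(AP, PJ) = 90.00° ✓; |PJ| = 27.40 ✗.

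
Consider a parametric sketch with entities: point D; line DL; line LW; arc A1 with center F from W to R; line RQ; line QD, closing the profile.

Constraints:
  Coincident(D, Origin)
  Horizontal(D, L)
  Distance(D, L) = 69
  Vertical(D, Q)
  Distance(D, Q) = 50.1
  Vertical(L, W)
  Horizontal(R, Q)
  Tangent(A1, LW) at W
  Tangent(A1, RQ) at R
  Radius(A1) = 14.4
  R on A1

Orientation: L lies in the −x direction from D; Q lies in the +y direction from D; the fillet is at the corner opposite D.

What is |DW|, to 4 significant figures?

77.69

D is at the origin; D and L share the same y with |DL| = 69.0 and L on the −x side, so L = (-69.00, 0.000). DQ is vertical with |DQ| = 50.1 and Q on the +y side, so Q = (0.000, 50.10). The virtual corner opposite D is at (-69.00, 50.10). Tangency of A1 to LW means the radius FW is perpendicular to LW and the tangent condition forces FR to be normal to RQ, with radius 14.4, so the center F sits 14.4 in from both sides at F = (-54.60, 35.70). That places the tangent points at W = (-69.00, 35.70) on LW and R = (-54.60, 50.10) on RQ. Then |DW| = |W − D| = 77.69.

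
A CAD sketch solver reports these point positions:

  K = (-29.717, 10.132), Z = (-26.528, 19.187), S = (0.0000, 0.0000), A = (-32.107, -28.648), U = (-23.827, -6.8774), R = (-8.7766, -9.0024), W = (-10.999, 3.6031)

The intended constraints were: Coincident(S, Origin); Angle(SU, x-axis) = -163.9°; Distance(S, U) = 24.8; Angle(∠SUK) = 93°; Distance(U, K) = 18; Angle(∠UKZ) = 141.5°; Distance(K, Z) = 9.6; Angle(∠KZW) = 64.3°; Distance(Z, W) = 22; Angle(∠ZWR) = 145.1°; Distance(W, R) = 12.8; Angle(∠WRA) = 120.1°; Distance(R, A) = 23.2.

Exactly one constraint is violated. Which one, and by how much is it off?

Distance(R, A) = 23.2 — off by 7.30.

S = (0.00, 0.00) ✓; SU at -163.9° ✓; |SU| = 24.80 ✓; ∠SUK = 93.00° ✓; |UK| = 18.00 ✓; ∠UKZ = 141.5° ✓; |KZ| = 9.600 ✓; ∠KZW = 64.30° ✓; |ZW| = 22.00 ✓; ∠ZWR = 145.1° ✓; |WR| = 12.80 ✓; ∠WRA = 120.1° ✓; |RA| = 30.50 ✗.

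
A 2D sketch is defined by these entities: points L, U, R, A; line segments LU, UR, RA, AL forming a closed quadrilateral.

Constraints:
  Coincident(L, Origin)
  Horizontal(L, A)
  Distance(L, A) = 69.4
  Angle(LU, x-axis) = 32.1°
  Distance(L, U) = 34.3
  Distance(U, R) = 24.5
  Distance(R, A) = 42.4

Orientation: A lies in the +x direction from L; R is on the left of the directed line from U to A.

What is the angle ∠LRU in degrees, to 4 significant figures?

7.595°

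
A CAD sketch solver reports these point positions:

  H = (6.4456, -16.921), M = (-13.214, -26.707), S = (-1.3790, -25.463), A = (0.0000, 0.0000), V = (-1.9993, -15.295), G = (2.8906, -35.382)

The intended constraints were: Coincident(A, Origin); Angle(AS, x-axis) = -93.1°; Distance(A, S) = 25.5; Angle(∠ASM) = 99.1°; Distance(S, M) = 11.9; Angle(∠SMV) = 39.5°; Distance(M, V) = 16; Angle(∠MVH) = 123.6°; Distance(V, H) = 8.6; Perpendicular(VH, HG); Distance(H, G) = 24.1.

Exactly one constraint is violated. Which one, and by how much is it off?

Distance(H, G) = 24.1 — off by 5.30.

A = (0.00, 0.00) ✓; AS at -93.10° ✓; |AS| = 25.50 ✓; ∠ASM = 99.10° ✓; |SM| = 11.90 ✓; ∠SMV = 39.50° ✓; |MV| = 16.00 ✓; ∠MVH = 123.6° ✓; |VH| = 8.600 ✓; ∠(VH, HG) = 90.00° ✓; |HG| = 18.80 ✗.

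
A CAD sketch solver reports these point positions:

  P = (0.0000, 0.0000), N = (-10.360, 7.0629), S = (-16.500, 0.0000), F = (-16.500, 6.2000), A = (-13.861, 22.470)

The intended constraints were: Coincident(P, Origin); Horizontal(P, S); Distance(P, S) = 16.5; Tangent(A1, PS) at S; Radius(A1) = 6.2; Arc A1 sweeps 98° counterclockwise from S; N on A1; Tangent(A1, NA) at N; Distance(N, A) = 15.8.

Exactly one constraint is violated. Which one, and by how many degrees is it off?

Tangent(A1, NA) at N — off by 4.80°.

P = (0.00, 0.00) ✓; P.y = 0.00, S.y = 0.00 ✓; |PS| = 16.50 ✓; ∠(FS, SP) = 90.00° ✓; |FS| = 6.200 ✓; bearing(F→N) − bearing(F→S) = 98.00° ✓; |FN| = 6.200 ✓; ∠(FN, NA) = 85.20° ✗; |NA| = 15.80 ✓.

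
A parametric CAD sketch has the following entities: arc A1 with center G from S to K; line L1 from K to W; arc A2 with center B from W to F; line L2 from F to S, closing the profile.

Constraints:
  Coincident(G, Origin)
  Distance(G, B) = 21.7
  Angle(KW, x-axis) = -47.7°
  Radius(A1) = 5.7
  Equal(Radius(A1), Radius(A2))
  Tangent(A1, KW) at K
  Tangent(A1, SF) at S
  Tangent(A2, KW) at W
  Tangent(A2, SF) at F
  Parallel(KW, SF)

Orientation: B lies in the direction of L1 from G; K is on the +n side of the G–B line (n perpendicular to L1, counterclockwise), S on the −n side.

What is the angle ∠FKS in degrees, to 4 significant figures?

62.29°

The slot axis is L1's direction at -47.7°, so u = (cos -47.7°, sin -47.7°) = (0.6730, -0.7396) and n = (−sin -47.7°, cos -47.7°) = (0.7396, 0.6730). G is at the origin and B lies 21.7 along u from G, so B = 21.7·u = (14.60, -16.05). Tangency of A1 to both parallel lines with radius 5.7 puts K and S at G ± 5.7·n: K = (4.216, 3.836), S = (-4.216, -3.836). Equal radii place W and F the same way about B: W = B + 5.7·n = (18.82, -12.21), F = B − 5.7·n = (10.39, -19.89). Then cos ∠FKS = KF·KS / (|KF||KS|), giving 62.29°.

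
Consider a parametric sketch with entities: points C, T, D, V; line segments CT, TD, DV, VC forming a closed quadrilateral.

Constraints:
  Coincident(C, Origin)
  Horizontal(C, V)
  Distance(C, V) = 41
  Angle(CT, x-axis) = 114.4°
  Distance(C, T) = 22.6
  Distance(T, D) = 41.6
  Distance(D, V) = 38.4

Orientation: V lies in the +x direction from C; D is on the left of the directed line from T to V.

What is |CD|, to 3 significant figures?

46.7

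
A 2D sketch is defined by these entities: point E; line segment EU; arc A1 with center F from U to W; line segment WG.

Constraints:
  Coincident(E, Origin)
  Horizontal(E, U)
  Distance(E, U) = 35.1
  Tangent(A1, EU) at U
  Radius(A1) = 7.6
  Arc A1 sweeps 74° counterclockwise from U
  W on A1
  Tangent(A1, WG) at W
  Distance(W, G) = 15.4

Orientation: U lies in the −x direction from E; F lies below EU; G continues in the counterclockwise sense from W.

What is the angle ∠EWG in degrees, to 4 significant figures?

113.4°

E is at the origin; EU is horizontal with |EU| = 35.1 and U on the −x side, so U = (-35.10, 0.000). Since A1 is tangent to EU there, FU ⟂ EU, so F = U + (0, -7.6) = (-35.10, -7.600). On A1, U sits at bearing 90° from F; a 74° counterclockwise sweep puts W at bearing 164°, so W = F + 7.6·(cos 164°, sin 164°) = (-42.41, -5.505). The tangent condition forces FW to be normal to WG, so WG runs along (−sin 164°, cos 164°); with |WG| = 15.4, G = (-46.65, -20.31). Then cos ∠EWG = WE·WG / (|WE||WG|), giving 113.4°.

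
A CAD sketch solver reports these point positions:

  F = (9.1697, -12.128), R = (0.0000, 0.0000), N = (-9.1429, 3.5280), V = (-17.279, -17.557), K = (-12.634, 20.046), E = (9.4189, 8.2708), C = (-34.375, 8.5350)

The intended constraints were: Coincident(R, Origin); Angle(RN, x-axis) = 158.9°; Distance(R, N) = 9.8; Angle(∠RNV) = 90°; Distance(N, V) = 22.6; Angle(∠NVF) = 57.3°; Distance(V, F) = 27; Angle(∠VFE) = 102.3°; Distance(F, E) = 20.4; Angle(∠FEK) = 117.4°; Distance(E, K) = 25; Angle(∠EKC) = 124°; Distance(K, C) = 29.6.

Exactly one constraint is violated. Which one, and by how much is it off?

Distance(K, C) = 29.6 — off by 5.00.

R = (0.00, 0.00) ✓; RN at 158.9° ✓; |RN| = 9.800 ✓; ∠RNV = 90.00° ✓; |NV| = 22.60 ✓; ∠NVF = 57.30° ✓; |VF| = 27.00 ✓; ∠VFE = 102.3° ✓; |FE| = 20.40 ✓; ∠FEK = 117.4° ✓; |EK| = 25.00 ✓; ∠EKC = 124.0° ✓; |KC| = 24.60 ✗.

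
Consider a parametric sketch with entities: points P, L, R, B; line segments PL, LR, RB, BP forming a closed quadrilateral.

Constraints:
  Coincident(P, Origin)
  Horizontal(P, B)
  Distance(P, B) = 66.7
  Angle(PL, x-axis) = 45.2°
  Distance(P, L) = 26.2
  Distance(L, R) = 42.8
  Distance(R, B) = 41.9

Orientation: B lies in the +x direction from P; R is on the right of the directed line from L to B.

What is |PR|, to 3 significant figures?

38.3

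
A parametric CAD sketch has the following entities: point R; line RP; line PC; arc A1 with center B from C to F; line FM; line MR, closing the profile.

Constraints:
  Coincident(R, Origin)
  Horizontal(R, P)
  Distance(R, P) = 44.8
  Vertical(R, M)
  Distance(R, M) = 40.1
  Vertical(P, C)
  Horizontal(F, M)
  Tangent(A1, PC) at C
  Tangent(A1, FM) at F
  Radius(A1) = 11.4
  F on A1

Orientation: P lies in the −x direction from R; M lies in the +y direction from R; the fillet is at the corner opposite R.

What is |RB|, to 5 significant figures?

44.037

R is at the origin; RP is horizontal with |RP| = 44.8 and P on the −x side, so P = (-44.800, 0.0000). RM is vertical with |RM| = 40.1 and M on the +y side, so M = (0.0000, 40.100). The virtual corner opposite R is at (-44.800, 40.100). A1 meets PC tangentially, so BC is at right angles to PC and tangency of A1 to FM means the radius BF is perpendicular to FM, with radius 11.4, so the center B sits 11.4 in from both sides at B = (-33.400, 28.700). Then |RB| = |B − R| = 44.037.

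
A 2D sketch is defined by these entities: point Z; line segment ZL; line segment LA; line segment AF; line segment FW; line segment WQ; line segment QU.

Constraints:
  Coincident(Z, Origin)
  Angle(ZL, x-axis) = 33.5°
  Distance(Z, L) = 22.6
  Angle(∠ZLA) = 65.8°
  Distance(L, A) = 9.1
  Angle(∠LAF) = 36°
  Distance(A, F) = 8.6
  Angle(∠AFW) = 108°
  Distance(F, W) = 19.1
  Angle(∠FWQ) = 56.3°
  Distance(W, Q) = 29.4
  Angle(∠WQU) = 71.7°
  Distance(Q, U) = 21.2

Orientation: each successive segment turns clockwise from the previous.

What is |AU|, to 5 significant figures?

7.6188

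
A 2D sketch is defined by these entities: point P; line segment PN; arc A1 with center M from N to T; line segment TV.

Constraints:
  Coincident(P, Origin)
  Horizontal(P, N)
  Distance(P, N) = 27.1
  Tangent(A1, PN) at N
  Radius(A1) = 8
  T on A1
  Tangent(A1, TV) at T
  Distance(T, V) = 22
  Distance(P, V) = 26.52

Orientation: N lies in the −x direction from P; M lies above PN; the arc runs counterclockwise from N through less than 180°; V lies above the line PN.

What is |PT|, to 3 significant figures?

20.4

Checks: ∠(MN, NP) = 90.00° ✓; |MT| = 8.000 ✓; ∠(MT, TV) = 90.00° ✓; |TV| = 22.00 ✓; |PV| = 26.52 ✓.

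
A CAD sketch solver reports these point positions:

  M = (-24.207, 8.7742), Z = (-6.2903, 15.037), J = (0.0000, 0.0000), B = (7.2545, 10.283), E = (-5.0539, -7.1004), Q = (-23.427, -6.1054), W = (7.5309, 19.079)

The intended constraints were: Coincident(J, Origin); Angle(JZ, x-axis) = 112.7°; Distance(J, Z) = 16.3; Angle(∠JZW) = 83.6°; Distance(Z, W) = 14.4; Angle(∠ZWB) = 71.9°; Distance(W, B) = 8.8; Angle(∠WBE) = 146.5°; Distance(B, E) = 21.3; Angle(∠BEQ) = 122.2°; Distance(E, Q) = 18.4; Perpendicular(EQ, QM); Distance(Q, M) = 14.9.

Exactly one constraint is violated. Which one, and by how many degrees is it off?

Perpendicular(EQ, QM) — off by 6.10°.

J = (0.00, 0.00) ✓; JZ at 112.7° ✓; |JZ| = 16.30 ✓; ∠JZW = 83.60° ✓; |ZW| = 14.40 ✓; ∠ZWB = 71.90° ✓; |WB| = 8.800 ✓; ∠WBE = 146.5° ✓; |BE| = 21.30 ✓; ∠BEQ = 122.2° ✓; |EQ| = 18.40 ✓; ∠(EQ, QM) = 83.90° ✗; |QM| = 14.90 ✓.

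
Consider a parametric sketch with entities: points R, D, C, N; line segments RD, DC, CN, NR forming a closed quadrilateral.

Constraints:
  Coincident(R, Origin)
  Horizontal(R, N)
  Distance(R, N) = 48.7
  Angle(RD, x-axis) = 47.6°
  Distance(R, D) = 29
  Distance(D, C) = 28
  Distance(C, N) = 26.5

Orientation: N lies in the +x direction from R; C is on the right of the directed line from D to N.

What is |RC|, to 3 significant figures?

23.8

Checks: R = (0.00, 0.00) ✓; |DC| = 28.00 ✓; |CN| = 26.50 ✓.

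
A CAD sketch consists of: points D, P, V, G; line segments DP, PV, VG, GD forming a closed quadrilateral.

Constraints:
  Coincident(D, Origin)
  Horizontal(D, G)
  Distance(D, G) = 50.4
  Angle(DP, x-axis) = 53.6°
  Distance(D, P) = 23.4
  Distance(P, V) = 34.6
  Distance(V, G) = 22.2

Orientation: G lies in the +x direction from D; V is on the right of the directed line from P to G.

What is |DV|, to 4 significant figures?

33.12

Checks: |PV| = 34.60 ✓; |VG| = 22.20 ✓.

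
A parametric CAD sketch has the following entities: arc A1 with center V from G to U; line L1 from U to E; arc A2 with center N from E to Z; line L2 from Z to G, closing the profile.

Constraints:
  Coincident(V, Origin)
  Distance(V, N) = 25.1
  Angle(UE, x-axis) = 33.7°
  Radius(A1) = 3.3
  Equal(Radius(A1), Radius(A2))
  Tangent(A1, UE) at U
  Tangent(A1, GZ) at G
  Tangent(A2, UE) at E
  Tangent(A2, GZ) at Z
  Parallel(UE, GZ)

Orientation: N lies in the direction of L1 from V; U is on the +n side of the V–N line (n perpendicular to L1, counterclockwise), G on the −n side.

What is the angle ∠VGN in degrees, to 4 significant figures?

82.51°

The slot axis is L1's direction at 33.7°, so u = (cos 33.7°, sin 33.7°) = (0.8320, 0.5548) and n = (−sin 33.7°, cos 33.7°) = (-0.5548, 0.8320). V is at the origin and N lies 25.1 along u from V, so N = 25.1·u = (20.88, 13.93). Tangency of A1 to both parallel lines with radius 3.3 puts U and G at V ± 3.3·n: U = (-1.831, 2.745), G = (1.831, -2.745). Then cos ∠VGN = GV·GN / (|GV||GN|), giving 82.51°.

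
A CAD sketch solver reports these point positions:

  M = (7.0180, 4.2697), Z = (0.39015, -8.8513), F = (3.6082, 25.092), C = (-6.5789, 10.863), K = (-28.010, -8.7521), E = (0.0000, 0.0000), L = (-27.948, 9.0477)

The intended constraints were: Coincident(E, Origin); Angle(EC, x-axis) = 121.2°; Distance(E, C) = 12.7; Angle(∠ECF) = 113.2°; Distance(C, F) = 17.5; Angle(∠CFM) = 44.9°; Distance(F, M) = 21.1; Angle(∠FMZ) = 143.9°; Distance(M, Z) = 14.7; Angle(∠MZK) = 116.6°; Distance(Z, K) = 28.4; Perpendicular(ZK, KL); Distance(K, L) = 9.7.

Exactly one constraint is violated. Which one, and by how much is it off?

Distance(K, L) = 9.7 — off by 8.10.

E = (0.00, 0.00) ✓; EC at 121.2° ✓; |EC| = 12.70 ✓; ∠ECF = 113.2° ✓; |CF| = 17.50 ✓; ∠CFM = 44.90° ✓; |FM| = 21.10 ✓; ∠FMZ = 143.9° ✓; |MZ| = 14.70 ✓; ∠MZK = 116.6° ✓; |ZK| = 28.40 ✓; ∠(ZK, KL) = 90.00° ✓; |KL| = 17.80 ✗.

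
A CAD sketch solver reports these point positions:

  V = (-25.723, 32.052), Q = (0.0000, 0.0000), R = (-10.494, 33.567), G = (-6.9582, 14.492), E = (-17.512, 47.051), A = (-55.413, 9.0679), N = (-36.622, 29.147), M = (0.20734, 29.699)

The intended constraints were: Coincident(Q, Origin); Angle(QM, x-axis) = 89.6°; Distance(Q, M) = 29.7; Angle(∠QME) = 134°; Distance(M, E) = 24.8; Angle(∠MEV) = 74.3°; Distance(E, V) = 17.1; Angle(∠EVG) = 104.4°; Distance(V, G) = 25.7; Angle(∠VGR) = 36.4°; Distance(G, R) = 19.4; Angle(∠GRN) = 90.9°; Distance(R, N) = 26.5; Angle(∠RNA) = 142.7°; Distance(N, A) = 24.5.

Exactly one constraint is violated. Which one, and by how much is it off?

Distance(N, A) = 24.5 — off by 3.00.

Q = (0.00, 0.00) ✓; QM at 89.60° ✓; |QM| = 29.70 ✓; ∠QME = 134.0° ✓; |ME| = 24.80 ✓; ∠MEV = 74.30° ✓; |EV| = 17.10 ✓; ∠EVG = 104.4° ✓; |VG| = 25.70 ✓; ∠VGR = 36.40° ✓; |GR| = 19.40 ✓; ∠GRN = 90.90° ✓; |RN| = 26.50 ✓; ∠RNA = 142.7° ✓; |NA| = 27.50 ✗.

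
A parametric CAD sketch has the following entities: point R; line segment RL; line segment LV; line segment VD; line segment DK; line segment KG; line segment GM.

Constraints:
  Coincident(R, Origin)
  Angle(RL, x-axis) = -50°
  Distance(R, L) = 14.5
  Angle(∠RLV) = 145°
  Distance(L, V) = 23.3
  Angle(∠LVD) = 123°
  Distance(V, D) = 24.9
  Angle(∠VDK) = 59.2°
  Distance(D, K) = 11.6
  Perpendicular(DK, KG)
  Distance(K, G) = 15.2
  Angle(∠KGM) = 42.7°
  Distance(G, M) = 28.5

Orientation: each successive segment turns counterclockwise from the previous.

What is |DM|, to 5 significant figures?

9.6292

R is at the origin; RL runs at -50.0° with length 14.5, so L = (9.3204, -11.108). ∠RLV = 145.0° gives LV at -15.000° from the x-axis; with |LV| = 23.3, V = (31.826, -17.138). ∠LVD = 123.0° gives VD at 42.000° from the x-axis; with |VD| = 24.9, D = (50.331, -0.47678). ∠VDK = 59.2° gives DK at 162.80° from the x-axis; with |DK| = 11.6, K = (39.250, 2.9534). The perpendicularity gives KG at right angles to DK, so KG runs at -107.20°; with |KG| = 15.2, G = (34.755, -11.567). ∠KGM = 42.7° gives GM at 30.100° from the x-axis; with |GM| = 28.5, M = (59.412, 2.7263). Then |DM| = |M − D| = 9.6292.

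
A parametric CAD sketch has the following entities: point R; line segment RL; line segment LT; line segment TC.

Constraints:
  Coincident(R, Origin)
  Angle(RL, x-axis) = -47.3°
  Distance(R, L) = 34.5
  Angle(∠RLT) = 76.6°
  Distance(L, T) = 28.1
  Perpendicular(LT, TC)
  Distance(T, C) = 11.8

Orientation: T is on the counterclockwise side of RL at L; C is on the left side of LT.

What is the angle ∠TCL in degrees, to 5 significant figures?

67.221°

R is at the origin; RL runs at -47.3° with length 34.5, so L = 34.5·(cos -47.3°, sin -47.3°) = (23.397, -25.355). ∠RLT = 76.6°, so LT runs at -47.3° + (180° − 76.6°) = 56.100° from the x-axis; with |LT| = 28.1, T = L + 28.1·(cos 56.100°, sin 56.100°) = (39.069, -2.0312). LT ⟂ TC; with |TC| = 11.8 on the left of LT, C = T + 11.8·(-0.83001, 0.55775) = (29.275, 4.5502). Then cos ∠TCL = CT·CL / (|CT||CL|), giving 67.221°.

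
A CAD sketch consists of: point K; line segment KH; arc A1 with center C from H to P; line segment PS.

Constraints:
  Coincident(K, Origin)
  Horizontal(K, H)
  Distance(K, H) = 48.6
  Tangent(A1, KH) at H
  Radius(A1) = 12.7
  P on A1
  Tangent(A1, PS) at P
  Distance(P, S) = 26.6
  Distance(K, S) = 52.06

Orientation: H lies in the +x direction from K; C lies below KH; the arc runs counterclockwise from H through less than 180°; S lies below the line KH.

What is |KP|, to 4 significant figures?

37.91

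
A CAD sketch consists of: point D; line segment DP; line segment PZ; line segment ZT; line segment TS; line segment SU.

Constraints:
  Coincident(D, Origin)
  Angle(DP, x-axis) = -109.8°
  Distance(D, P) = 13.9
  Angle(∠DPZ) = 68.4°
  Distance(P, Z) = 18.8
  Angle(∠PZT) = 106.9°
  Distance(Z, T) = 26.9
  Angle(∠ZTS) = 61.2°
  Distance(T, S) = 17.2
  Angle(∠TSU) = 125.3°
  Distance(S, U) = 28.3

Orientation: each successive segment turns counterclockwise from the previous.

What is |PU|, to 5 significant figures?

4.0493

D is at the origin; DP runs at -109.8° with length 13.9, so P = (-4.7085, -13.078). ∠DPZ = 68.4° gives PZ at 1.8000° from the x-axis; with |PZ| = 18.8, Z = (14.082, -12.488). ∠PZT = 106.9° gives ZT at 74.900° from the x-axis; with |ZT| = 26.9, T = (21.090, 13.483). ∠ZTS = 61.2° gives TS at -166.30° from the x-axis; with |TS| = 17.2, S = (4.3792, 9.4099). ∠TSU = 125.3° gives SU at -111.60° from the x-axis; with |SU| = 28.3, U = (-6.0387, -16.903). Then |PU| = |U − P| = 4.0493.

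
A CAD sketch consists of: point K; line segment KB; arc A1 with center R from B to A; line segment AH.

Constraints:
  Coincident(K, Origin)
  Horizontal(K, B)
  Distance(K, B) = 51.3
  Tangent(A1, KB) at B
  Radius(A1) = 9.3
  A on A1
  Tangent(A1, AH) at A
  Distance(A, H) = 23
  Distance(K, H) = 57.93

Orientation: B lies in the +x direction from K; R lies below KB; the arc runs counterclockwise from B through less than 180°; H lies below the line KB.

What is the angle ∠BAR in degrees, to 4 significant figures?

38.88°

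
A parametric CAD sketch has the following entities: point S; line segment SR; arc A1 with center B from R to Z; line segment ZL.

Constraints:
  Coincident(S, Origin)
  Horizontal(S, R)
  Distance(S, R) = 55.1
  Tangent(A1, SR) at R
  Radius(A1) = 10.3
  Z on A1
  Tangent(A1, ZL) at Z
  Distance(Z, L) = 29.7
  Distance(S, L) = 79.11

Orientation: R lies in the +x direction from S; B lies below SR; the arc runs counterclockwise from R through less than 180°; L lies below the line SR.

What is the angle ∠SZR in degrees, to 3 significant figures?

91.9°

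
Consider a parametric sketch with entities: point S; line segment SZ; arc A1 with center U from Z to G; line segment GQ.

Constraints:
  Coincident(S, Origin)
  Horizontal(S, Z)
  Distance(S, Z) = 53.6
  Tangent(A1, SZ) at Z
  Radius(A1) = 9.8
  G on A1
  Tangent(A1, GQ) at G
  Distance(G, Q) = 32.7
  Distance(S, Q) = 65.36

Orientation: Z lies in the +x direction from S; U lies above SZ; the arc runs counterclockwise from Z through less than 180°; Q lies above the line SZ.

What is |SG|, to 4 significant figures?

64.02

S is at the origin; S and Z share the same y with |SZ| = 53.6 and Z on the +x side, so Z = (53.60, 0.000). Tangency of A1 to SZ means the radius UZ is perpendicular to SZ, so U = Z + (0, 9.8) = (53.60, 9.800). Since UG ⟂ GQ (tangency), |UQ| = √(9.8² + 32.7²) = 34.14 regardless of where G sits on A1. So Q lies on both circle(S, 65.36) and circle(U, 34.14); the above-SZ intersection is Q = (48.71, 43.58). G is the foot of the tangent from Q: G = (62.49, 13.93).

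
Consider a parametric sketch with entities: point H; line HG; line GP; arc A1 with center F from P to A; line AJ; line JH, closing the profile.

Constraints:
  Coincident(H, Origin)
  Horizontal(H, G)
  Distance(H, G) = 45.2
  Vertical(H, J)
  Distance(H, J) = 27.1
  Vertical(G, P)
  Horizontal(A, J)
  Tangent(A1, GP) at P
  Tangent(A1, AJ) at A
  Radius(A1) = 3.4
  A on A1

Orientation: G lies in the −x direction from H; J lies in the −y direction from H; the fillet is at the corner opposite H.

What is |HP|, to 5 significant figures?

51.037

H is at the origin; HG is horizontal with |HG| = 45.2 and G on the −x side, so G = (-45.200, 0.0000). HJ is vertical with |HJ| = 27.1 and J on the −y side, so J = (0.0000, -27.100). The virtual corner opposite H is at (-45.200, -27.100). Since A1 is tangent to GP there, FP ⟂ GP and the tangent condition forces FA to be normal to AJ, with radius 3.4, so the center F sits 3.4 in from both sides at F = (-41.800, -23.700). That places the tangent points at P = (-45.200, -23.700) on GP and A = (-41.800, -27.100) on AJ. Then |HP| = |P − H| = 51.037.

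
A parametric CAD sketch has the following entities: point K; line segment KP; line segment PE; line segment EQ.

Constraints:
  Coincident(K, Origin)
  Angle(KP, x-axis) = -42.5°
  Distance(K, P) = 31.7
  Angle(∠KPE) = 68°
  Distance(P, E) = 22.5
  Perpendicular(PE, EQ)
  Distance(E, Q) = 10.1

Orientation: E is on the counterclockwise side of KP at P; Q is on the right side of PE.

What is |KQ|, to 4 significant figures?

40.90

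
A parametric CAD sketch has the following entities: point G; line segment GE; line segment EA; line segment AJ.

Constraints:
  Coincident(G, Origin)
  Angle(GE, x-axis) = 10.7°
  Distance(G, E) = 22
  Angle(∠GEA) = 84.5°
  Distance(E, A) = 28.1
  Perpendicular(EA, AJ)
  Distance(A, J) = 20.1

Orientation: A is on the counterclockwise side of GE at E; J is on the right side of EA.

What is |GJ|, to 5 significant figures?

49.391

∠GEA = 84.5°, so EA runs at 10.7° + (180° − 84.5°) = 106.20° from the x-axis; with |EA| = 28.1, A = E + 28.1·(cos 106.20°, sin 106.20°) = (13.778, 31.069). The perpendicularity gives AJ at right angles to EA; with |AJ| = 20.1 on the right of EA, J = A + 20.1·(0.96029, 0.27899) = (33.080, 36.677). Then |GJ| = |J − G| = 49.391.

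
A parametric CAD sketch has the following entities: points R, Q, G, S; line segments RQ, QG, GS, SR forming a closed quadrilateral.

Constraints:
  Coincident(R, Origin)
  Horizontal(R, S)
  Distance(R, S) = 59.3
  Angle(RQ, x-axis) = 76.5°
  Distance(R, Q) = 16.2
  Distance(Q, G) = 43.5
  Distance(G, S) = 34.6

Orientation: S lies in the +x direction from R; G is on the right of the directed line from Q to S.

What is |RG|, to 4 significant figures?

35.59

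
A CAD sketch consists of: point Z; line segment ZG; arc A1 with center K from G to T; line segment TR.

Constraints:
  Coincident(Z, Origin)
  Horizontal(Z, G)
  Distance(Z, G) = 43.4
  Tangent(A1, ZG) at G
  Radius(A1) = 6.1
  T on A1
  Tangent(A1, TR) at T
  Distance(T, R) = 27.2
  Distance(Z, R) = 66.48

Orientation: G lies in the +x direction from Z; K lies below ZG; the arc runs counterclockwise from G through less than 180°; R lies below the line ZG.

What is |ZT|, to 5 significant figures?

40.869

Checks: ∠(KG, GZ) = 90.00° ✓; |KG| = 6.100 ✓; |KT| = 6.100 ✓; ∠(KT, TR) = 90.00° ✓; |TR| = 27.20 ✓; |ZR| = 66.48 ✓.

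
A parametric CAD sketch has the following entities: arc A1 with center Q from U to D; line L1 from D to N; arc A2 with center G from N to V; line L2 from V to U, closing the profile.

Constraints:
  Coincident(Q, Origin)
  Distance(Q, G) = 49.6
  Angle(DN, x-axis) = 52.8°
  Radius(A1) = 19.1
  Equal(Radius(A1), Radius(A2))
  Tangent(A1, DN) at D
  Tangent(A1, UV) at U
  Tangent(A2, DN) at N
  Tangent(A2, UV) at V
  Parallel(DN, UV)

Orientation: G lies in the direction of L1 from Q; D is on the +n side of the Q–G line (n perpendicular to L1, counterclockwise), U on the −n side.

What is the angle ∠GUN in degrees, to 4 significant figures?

16.54°

The slot axis is L1's direction at 52.8°, so u = (cos 52.8°, sin 52.8°) = (0.6046, 0.7965) and n = (−sin 52.8°, cos 52.8°) = (-0.7965, 0.6046). Q is at the origin and G lies 49.6 along u from Q, so G = 49.6·u = (29.99, 39.51). Tangency of A1 to both parallel lines with radius 19.1 puts D and U at Q ± 19.1·n: D = (-15.21, 11.55), U = (15.21, -11.55). Equal radii place N and V the same way about G: N = G + 19.1·n = (14.77, 51.06), V = G − 19.1·n = (45.20, 27.96). Then cos ∠GUN = UG·UN / (|UG||UN|), giving 16.54°.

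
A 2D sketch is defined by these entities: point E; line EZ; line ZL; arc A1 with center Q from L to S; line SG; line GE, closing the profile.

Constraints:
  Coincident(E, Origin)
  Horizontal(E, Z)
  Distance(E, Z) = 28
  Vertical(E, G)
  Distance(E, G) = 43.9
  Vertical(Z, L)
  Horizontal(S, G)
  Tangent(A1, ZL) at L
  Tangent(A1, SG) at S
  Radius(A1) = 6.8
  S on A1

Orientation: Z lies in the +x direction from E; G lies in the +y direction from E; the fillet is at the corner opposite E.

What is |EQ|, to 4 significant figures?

42.73

E is at the origin; EZ is horizontal with |EZ| = 28.0 and Z on the +x side, so Z = (28.00, 0.000). EG is vertical with |EG| = 43.9 and G on the +y side, so G = (0.000, 43.90). The virtual corner opposite E is at (28.00, 43.90). A1 meets ZL tangentially, so QL is at right angles to ZL and the tangent condition forces QS to be normal to SG, with radius 6.8, so the center Q sits 6.8 in from both sides at Q = (21.20, 37.10). Then |EQ| = |Q − E| = 42.73.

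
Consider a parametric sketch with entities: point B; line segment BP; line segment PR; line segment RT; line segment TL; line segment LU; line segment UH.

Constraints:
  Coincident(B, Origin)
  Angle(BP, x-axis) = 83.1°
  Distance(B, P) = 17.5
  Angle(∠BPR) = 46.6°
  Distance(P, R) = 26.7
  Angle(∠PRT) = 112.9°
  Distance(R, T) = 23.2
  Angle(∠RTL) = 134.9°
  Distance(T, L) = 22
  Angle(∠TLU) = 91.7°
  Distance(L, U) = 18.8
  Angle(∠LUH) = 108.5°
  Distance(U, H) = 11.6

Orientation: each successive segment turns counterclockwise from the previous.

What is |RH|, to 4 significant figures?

28.76

∠TLU = 91.7° gives LU at 57.00° from the x-axis; with |LU| = 18.8, U = (15.13, -16.72). ∠LUH = 108.5° gives UH at 128.5° from the x-axis; with |UH| = 11.6, H = (7.911, -7.642). Then |RH| = |H − R| = 28.76.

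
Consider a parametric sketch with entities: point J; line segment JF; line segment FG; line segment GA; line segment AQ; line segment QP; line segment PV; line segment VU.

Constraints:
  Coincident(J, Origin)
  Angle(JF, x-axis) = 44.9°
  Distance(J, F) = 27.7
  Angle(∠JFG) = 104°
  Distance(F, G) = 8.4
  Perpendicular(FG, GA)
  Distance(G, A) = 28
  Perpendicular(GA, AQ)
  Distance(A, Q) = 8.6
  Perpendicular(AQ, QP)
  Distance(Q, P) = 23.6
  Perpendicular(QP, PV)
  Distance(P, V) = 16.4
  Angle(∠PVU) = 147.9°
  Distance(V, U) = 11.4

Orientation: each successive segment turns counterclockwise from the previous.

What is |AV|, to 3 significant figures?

24.9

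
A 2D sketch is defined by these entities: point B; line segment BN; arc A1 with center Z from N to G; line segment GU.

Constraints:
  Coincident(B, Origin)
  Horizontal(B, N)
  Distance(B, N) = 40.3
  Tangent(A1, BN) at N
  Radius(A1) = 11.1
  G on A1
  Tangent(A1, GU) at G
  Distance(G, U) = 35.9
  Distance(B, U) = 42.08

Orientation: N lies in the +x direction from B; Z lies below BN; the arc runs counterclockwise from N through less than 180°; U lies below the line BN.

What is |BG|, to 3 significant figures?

30.9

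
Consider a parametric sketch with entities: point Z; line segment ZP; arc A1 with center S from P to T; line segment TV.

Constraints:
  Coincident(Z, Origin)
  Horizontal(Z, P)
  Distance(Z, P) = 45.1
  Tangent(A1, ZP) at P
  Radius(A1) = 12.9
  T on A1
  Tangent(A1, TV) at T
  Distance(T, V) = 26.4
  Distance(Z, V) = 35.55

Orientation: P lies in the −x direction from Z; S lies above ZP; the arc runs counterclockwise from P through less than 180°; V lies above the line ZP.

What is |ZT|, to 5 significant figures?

34.588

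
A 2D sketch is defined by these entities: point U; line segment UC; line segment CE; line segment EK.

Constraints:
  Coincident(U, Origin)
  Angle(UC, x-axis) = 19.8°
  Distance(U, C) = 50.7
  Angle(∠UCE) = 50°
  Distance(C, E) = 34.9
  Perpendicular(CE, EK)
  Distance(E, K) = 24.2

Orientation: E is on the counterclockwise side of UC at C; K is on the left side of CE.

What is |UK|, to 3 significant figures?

14.8

U is at the origin; UC runs at 19.8° with length 50.7, so C = 50.7·(cos 19.8°, sin 19.8°) = (47.7, 17.2). ∠UCE = 50.0°, so CE runs at 19.8° + (180° − 50.0°) = 150° from the x-axis; with |CE| = 34.9, E = C + 34.9·(cos 150°, sin 150°) = (17.5, 34.7). CE ⟂ EK; with |EK| = 24.2 on the left of CE, K = E + 24.2·(-0.503, -0.864) = (5.37, 13.8). Then |UK| = |K − U| = 14.8.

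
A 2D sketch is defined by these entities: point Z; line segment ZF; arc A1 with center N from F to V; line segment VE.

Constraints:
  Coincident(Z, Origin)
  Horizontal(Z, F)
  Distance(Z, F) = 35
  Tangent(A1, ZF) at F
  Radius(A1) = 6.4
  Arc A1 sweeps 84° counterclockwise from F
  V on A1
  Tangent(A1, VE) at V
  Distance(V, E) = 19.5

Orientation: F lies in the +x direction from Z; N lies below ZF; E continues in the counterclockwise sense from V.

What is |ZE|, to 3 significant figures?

36.6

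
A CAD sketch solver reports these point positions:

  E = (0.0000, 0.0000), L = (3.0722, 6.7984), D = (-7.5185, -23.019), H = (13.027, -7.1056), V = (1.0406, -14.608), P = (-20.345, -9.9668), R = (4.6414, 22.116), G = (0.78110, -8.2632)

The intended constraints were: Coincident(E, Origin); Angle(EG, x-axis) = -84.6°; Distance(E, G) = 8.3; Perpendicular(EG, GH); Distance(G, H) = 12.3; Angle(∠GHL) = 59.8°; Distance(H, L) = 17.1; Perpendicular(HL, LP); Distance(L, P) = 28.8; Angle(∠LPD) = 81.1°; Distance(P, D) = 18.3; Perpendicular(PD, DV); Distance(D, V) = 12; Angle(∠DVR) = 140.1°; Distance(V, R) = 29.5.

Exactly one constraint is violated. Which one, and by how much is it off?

Distance(V, R) = 29.5 — off by 7.40.

E = (0.00, 0.00) ✓; EG at -84.60° ✓; |EG| = 8.300 ✓; ∠(EG, GH) = 90.00° ✓; |GH| = 12.30 ✓; ∠GHL = 59.80° ✓; |HL| = 17.10 ✓; ∠(HL, LP) = 90.00° ✓; |LP| = 28.80 ✓; ∠LPD = 81.10° ✓; |PD| = 18.30 ✓; ∠(PD, DV) = 90.00° ✓; |DV| = 12.00 ✓; ∠DVR = 140.1° ✓; |VR| = 36.90 ✗.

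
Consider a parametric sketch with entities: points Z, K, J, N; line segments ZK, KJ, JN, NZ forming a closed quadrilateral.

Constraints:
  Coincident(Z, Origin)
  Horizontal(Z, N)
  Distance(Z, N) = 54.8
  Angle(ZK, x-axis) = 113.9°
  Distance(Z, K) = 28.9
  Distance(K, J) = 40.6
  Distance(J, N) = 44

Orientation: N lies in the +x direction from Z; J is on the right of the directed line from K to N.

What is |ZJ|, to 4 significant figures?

13.34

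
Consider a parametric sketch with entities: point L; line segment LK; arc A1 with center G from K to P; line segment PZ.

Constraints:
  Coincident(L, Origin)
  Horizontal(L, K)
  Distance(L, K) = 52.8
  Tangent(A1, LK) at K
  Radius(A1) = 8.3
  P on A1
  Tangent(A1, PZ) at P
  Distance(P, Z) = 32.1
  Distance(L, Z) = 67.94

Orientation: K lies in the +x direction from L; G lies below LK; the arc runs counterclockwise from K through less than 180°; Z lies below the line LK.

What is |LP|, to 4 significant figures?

46.08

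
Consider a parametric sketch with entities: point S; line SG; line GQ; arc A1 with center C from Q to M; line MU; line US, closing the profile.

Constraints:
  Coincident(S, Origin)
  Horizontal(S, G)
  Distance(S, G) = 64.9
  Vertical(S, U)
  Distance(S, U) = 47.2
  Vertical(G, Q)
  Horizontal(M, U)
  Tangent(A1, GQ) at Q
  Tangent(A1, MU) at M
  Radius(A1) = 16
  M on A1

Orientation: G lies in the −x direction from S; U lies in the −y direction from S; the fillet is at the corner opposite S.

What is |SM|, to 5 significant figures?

67.964

The virtual corner opposite S is at (-64.900, -47.200). A1 meets GQ tangentially, so CQ is at right angles to GQ and since A1 is tangent to MU there, CM ⟂ MU, with radius 16.0, so the center C sits 16.0 in from both sides at C = (-48.900, -31.200). That places the tangent points at Q = (-64.900, -31.200) on GQ and M = (-48.900, -47.200) on MU. Then |SM| = |M − S| = 67.964.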